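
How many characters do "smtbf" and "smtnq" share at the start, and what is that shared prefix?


String 1: 'smtbf'
String 2: 'smtnq'
Compare position by position:
pos 0: 's' vs 's' match
pos 1: 'm' vs 'm' match
pos 2: 't' vs 't' match
pos 3: 'b' vs 'n' differ -> stop
Longest common prefix: "smt" (length 3)


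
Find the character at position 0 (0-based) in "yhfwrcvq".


Input string: 'yhfwrcvq'
Operation: get character at index 0
Index mapping: s[0]='y'
Result: 'y'


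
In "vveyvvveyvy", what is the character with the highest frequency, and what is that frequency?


Input: 'vveyvvveyvy'
Operation: tally each character
Counts: 'e':2, 'v':6, 'y':3
Maximum: 'v' appears 6 times


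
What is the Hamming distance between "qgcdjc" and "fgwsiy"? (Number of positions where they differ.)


String 1: 'qgcdjc'
String 2: 'fgwsiy'
Compare each position: pos 0: 'q'!='f', pos 1: 'g'=='g', pos 2: 'c'!='w', pos 3: 'd'!='s', pos 4: 'j'!='i', pos 5: 'c'!='y'
Differing positions: 5
Hamming distance: 5


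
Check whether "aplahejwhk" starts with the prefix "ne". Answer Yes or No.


Input string: 'aplahejwhk'
Prefix to check: 'ne'
First 2 characters of input: 'ap'
Match: False
Result: No


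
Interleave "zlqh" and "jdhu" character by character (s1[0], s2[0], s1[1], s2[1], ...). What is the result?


String 1: 'zlqh'
String 2: 'jdhu'
Operation: alternate characters
Pairs: 'z'+'j', 'l'+'d', 'q'+'h', 'h'+'u'
Result: zjldqhhu


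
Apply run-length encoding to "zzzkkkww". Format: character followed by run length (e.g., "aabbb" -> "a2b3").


Input: 'zzzkkkww'
Operation: identify consecutive runs
Runs: 'zzz' -> z3, 'kkk' -> k3, 'ww' -> w2
Encoded: z3k3w2


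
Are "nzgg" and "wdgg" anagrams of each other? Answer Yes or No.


String 1: 'nzgg' -> sorted: 'ggnz'
String 2: 'wdgg' -> sorted: 'dggw'
Compare sorted forms: 'ggnz' != 'dggw'
Anagram: No


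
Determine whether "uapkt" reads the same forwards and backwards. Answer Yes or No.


Input string: 'uapkt'
Reversed: 'tkpau'
Compare pairs: s[0]='u' vs s[4]='t' (mismatch), s[1]='a' vs s[3]='k' (mismatch)
Palindrome: No


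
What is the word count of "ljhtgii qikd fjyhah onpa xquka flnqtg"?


Input string: 'ljhtgii qikd fjyhah onpa xquka flnqtg'
Operation: split by spaces
Words found: 'ljhtgii', 'qikd', 'fjyhah', 'onpa', 'xquka', 'flnqtg'
Word count: 6


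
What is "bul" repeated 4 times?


Input string: 'bul'
Operation: repeat 4 times
Concatenation: 'bul' + 'bul' + 'bul' + 'bul'
Result: bulbulbulbul


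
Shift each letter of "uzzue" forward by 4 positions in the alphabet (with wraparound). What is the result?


Input: 'uzzue', shift = 4
Operation: for each letter, (position + 4) mod 26
Mapping: 'u'(20+4=24)->'y', 'z'(25+4=29, 29 mod 26=3)->'d', 'z'(25+4=29, 29 mod 26=3)->'d', 'u'(20+4=24)->'y', 'e'(4+4=8)->'i'
Result: yddyi


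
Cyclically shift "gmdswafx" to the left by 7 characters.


Input: 'gmdswafx', shift = 7
Operation: split at index 7 and swap parts
Front part s[0:7] = 'gmdswaf'
Back part s[7:] = 'x'
Rotated = back + front = 'x' + 'gmdswaf'
Result: xgmdswaf


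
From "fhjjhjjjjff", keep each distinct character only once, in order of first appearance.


Input: 'fhjjhjjjjff'
Operation: keep first occurrence of each character
Scan: s[0]='f' new -> keep; s[1]='h' new -> keep; s[2]='j' new -> keep; s[3]='j' seen -> skip; s[4]='h' seen -> skip; s[5]='j' seen -> skip; s[6]='j' seen -> skip; s[7]='j' seen -> skip; s[8]='j' seen -> skip; s[9]='f' seen -> skip; s[10]='f' seen -> skip
Result: fhj


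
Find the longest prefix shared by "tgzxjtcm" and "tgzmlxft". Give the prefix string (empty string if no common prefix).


String 1: 'tgzxjtcm'
String 2: 'tgzmlxft'
Compare position by position:
pos 0: 't' vs 't' match
pos 1: 'g' vs 'g' match
pos 2: 'z' vs 'z' match
pos 3: 'x' vs 'm' differ -> stop
Longest common prefix: "tgz" (length 3)


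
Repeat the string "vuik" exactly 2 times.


Input string: 'vuik'
Operation: repeat 2 times
Concatenation: 'vuik' + 'vuik'
Result: vuikvuik


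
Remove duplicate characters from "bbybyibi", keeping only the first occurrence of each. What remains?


Input: 'bbybyibi'
Operation: keep first occurrence of each character
Scan: s[0]='b' new -> keep; s[1]='b' seen -> skip; s[2]='y' new -> keep; s[3]='b' seen -> skip; s[4]='y' seen -> skip; s[5]='i' new -> keep; s[6]='b' seen -> skip; s[7]='i' seen -> skip
Result: byi


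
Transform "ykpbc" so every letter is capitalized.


Input string: 'ykpbc'
Operation: convert each letter to uppercase
Mapping: 'y'->'Y', 'k'->'K', 'p'->'P', 'b'->'B', 'c'->'C'
Result: YKPBC


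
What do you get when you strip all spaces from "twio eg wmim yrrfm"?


Input string: 'twio eg wmim yrrfm'
Operation: remove all spaces
Words: 'twio', 'eg', 'wmim', 'yrrfm'
Join without spaces: twioegwmimyrrfm


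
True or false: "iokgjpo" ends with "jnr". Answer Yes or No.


Input string: 'iokgjpo'
Suffix to check: 'jnr'
Last 3 characters of input: 'jpo'
Match: False
Result: No


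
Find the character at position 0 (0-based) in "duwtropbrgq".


Input string: 'duwtropbrgq'
Operation: get character at index 0
Index mapping: s[0]='d'
Result: 'd'


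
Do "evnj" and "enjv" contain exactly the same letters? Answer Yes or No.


String 1: 'evnj' -> sorted: 'ejnv'
String 2: 'enjv' -> sorted: 'ejnv'
Compare sorted forms: 'ejnv' == 'ejnv'
Anagram: Yes


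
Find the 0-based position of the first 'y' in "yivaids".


Input string: 'yivaids'
Target: 'y'
Scanning left to right: s[0]='y'
First match at index: 0


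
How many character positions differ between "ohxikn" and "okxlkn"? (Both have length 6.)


String 1: 'ohxikn'
String 2: 'okxlkn'
Compare each position: pos 0: 'o'=='o', pos 1: 'h'!='k', pos 2: 'x'=='x', pos 3: 'i'!='l', pos 4: 'k'=='k', pos 5: 'n'=='n'
Differing positions: 2
Hamming distance: 2


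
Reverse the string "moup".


Input string: 'moup'
Operation: reverse character order
Original order: 'm' -> 'o' -> 'u' -> 'p'
Reversed order: 'p' -> 'u' -> 'o' -> 'm'
Result: puom


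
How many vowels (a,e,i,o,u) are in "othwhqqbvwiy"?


Input string: 'othwhqqbvwiy'
Operation: count vowels (a, e, i, o, u)
Scan: s[0]='o' (vowel), s[1]='t', s[2]='h', s[3]='w', s[4]='h', s[5]='q', s[6]='q', s[7]='b', s[8]='v', s[9]='w', s[10]='i' (vowel), s[11]='y'
Vowels found: 2
Result: 2


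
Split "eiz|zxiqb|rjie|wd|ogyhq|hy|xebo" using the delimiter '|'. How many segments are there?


Input string: 'eiz|zxiqb|rjie|wd|ogyhq|hy|xebo'
Delimiter: '|'
Split result: 'eiz', 'zxiqb', 'rjie', 'wd', 'ogyhq', 'hy', 'xebo'
Number of parts: 7


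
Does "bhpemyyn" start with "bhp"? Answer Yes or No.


Input string: 'bhpemyyn'
Prefix to check: 'bhp'
First 3 characters of input: 'bhp'
Match: True
Result: Yes


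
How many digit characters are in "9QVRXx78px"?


Input string: '9QVRXx78px'
Operation: count digit characters (0-9)
Scan: '9'(digit), 'Q', 'V', 'R', 'X', 'x', '7'(digit), '8'(digit), 'p', 'x'
Digits found: 3
Result: 3


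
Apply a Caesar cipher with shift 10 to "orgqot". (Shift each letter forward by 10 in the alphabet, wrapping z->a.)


Input: 'orgqot', shift = 10
Operation: for each letter, (position + 10) mod 26
Mapping: 'o'(14+10=24)->'y', 'r'(17+10=27, 27 mod 26=1)->'b', 'g'(6+10=16)->'q', 'q'(16+10=26, 26 mod 26=0)->'a', 'o'(14+10=24)->'y', 't'(19+10=29, 29 mod 26=3)->'d'
Result: ybqayd


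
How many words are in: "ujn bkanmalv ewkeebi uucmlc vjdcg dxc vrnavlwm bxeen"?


Input string: 'ujn bkanmalv ewkeebi uucmlc vjdcg dxc vrnavlwm bxeen'
Operation: split by spaces
Words found: 'ujn', 'bkanmalv', 'ewkeebi', 'uucmlc', 'vjdcg', 'dxc', 'vrnavlwm', 'bxeen'
Word count: 8


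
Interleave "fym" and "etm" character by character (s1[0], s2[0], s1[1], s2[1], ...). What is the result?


String 1: 'fym'
String 2: 'etm'
Operation: alternate characters
Pairs: 'f'+'e', 'y'+'t', 'm'+'m'
Result: feytmm


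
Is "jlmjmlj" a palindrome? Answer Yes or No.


Input string: 'jlmjmlj'
Reversed: 'jlmjmlj'
Compare pairs: s[0]='j' vs s[6]='j' (match), s[1]='l' vs s[5]='l' (match), s[2]='m' vs s[4]='m' (match)
Palindrome: Yes


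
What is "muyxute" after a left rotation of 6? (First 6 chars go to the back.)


Input: 'muyxute', shift = 6
Operation: split at index 6 and swap parts
Front part s[0:6] = 'muyxut'
Back part s[6:] = 'e'
Rotated = back + front = 'e' + 'muyxut'
Result: emuyxut


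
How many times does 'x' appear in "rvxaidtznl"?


Input string: 'rvxaidtznl'
Target character: 'x'
Scan each position: s[2]='x'
Matches found at indices: 2
Total: 1


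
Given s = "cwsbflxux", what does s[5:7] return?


Input string: 'cwsbflxux'
Operation: slice [5:7]
Extract characters: s[5]='l', s[6]='x'
Result: lx


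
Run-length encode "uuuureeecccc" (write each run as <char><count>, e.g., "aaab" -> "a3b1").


Input: 'uuuureeecccc'
Operation: identify consecutive runs
Runs: 'uuuu' -> u4, 'r' -> r1, 'eee' -> e3, 'cccc' -> c4
Encoded: u4r1e3c4


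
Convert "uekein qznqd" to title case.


Input string: 'uekein qznqd'
Operation: capitalize first letter of each word
Word transformations: 'uekein'->'Uekein', 'qznqd'->'Qznqd'
Result: Uekein Qznqd


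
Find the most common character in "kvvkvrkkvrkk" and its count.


Input: 'kvvkvrkkvrkk'
Operation: tally each character
Counts: 'k':6, 'r':2, 'v':4
Maximum: 'k' appears 6 times


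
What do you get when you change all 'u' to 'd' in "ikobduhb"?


Input string: 'ikobduhb'
Operation: replace 'u' with 'd'
Positions of 'u': 5
After replacement: ikobddhb


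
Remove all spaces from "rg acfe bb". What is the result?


Input string: 'rg acfe bb'
Operation: remove all spaces
Words: 'rg', 'acfe', 'bb'
Join without spaces: rgacfebb


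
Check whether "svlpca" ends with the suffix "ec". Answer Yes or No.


Input string: 'svlpca'
Suffix to check: 'ec'
Last 2 characters of input: 'ca'
Match: False
Result: No


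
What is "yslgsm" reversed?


Input string: 'yslgsm'
Operation: reverse character order
Original order: 'y' -> 's' -> 'l' -> 'g' -> 's' -> 'm'
Reversed order: 'm' -> 's' -> 'g' -> 'l' -> 's' -> 'y'
Result: msglsy


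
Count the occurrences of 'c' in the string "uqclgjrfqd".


Input string: 'uqclgjrfqd'
Target character: 'c'
Scan each position: s[2]='c'
Matches found at indices: 2
Total: 1


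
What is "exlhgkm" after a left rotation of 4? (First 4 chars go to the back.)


Input: 'exlhgkm', shift = 4
Operation: split at index 4 and swap parts
Front part s[0:4] = 'exlh'
Back part s[4:] = 'gkm'
Rotated = back + front = 'gkm' + 'exlh'
Result: gkmexlh


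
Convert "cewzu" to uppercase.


Input string: 'cewzu'
Operation: convert each letter to uppercase
Mapping: 'c'->'C', 'e'->'E', 'w'->'W', 'z'->'Z', 'u'->'U'
Result: CEWZU


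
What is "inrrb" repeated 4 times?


Input string: 'inrrb'
Operation: repeat 4 times
Concatenation: 'inrrb' + 'inrrb' + 'inrrb' + 'inrrb'
Result: inrrbinrrbinrrbinrrb


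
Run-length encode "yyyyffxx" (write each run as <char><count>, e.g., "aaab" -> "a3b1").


Input: 'yyyyffxx'
Operation: identify consecutive runs
Runs: 'yyyy' -> y4, 'ff' -> f2, 'xx' -> x2
Encoded: y4f2x2


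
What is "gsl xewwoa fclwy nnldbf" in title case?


Input string: 'gsl xewwoa fclwy nnldbf'
Operation: capitalize first letter of each word
Word transformations: 'gsl'->'Gsl', 'xewwoa'->'Xewwoa', 'fclwy'->'Fclwy', 'nnldbf'->'Nnldbf'
Result: Gsl Xewwoa Fclwy Nnldbf


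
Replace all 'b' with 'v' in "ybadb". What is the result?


Input string: 'ybadb'
Operation: replace 'b' with 'v'
Positions of 'b': 1, 4
After replacement: yvadv


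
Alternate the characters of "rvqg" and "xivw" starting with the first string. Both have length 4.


String 1: 'rvqg'
String 2: 'xivw'
Operation: alternate characters
Pairs: 'r'+'x', 'v'+'i', 'q'+'v', 'g'+'w'
Result: rxviqvgw


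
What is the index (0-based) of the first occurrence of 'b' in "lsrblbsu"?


Input string: 'lsrblbsu'
Target: 'b'
Scanning left to right: s[0]='l', s[1]='s', s[2]='r', s[3]='b'
First match at index: 3


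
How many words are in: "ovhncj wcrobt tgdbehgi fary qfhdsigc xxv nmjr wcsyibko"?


Input string: 'ovhncj wcrobt tgdbehgi fary qfhdsigc xxv nmjr wcsyibko'
Operation: split by spaces
Words found: 'ovhncj', 'wcrobt', 'tgdbehgi', 'fary', 'qfhdsigc', 'xxv', 'nmjr', 'wcsyibko'
Word count: 8


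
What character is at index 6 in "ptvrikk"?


Input string: 'ptvrikk'
Operation: get character at index 6
Index mapping: s[0]='p', s[1]='t', s[2]='v', s[3]='r', s[4]='i', s[5]='k', s[6]='k'
Result: 'k'


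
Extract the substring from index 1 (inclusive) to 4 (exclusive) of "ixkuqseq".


Input string: 'ixkuqseq'
Operation: slice [1:4]
Extract characters: s[1]='x', s[2]='k', s[3]='u'
Result: xku


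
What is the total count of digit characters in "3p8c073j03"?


Input string: '3p8c073j03'
Operation: count digit characters (0-9)
Scan: '3'(digit), 'p', '8'(digit), 'c', '0'(digit), '7'(digit), '3'(digit), 'j', '0'(digit), '3'(digit)
Digits found: 7
Result: 7


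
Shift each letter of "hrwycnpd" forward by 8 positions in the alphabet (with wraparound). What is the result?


Input: 'hrwycnpd', shift = 8
Operation: for each letter, (position + 8) mod 26
Mapping: 'h'(7+8=15)->'p', 'r'(17+8=25)->'z', 'w'(22+8=30, 30 mod 26=4)->'e', 'y'(24+8=32, 32 mod 26=6)->'g', 'c'(2+8=10)->'k', 'n'(13+8=21)->'v', 'p'(15+8=23)->'x', 'd'(3+8=11)->'l'
Result: pzegkvxl


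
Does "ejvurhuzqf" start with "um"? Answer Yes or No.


Input string: 'ejvurhuzqf'
Prefix to check: 'um'
First 2 characters of input: 'ej'
Match: False
Result: No


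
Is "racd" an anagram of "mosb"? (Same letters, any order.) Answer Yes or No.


String 1: 'mosb' -> sorted: 'bmos'
String 2: 'racd' -> sorted: 'acdr'
Compare sorted forms: 'bmos' != 'acdr'
Anagram: No


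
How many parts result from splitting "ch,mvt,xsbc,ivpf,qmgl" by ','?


Input string: 'ch,mvt,xsbc,ivpf,qmgl'
Delimiter: ','
Split result: 'ch', 'mvt', 'xsbc', 'ivpf', 'qmgl'
Number of parts: 5


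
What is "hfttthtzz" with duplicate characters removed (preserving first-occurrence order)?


Input: 'hfttthtzz'
Operation: keep first occurrence of each character
Scan: s[0]='h' new -> keep; s[1]='f' new -> keep; s[2]='t' new -> keep; s[3]='t' seen -> skip; s[4]='t' seen -> skip; s[5]='h' seen -> skip; s[6]='t' seen -> skip; s[7]='z' new -> keep; s[8]='z' seen -> skip
Result: hftz


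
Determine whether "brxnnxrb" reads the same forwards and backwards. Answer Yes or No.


Input string: 'brxnnxrb'
Reversed: 'brxnnxrb'
Compare pairs: s[0]='b' vs s[7]='b' (match), s[1]='r' vs s[6]='r' (match), s[2]='x' vs s[5]='x' (match), s[3]='n' vs s[4]='n' (match)
Palindrome: Yes


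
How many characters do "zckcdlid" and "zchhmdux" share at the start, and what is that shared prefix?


String 1: 'zckcdlid'
String 2: 'zchhmdux'
Compare position by position:
pos 0: 'z' vs 'z' match
pos 1: 'c' vs 'c' match
pos 2: 'k' vs 'h' differ -> stop
Longest common prefix: "zc" (length 2)


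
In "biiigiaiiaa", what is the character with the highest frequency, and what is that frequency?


Input: 'biiigiaiiaa'
Operation: tally each character
Counts: 'a':3, 'b':1, 'g':1, 'i':6
Maximum: 'i' appears 6 times


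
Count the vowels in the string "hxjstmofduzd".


Input string: 'hxjstmofduzd'
Operation: count vowels (a, e, i, o, u)
Scan: s[0]='h', s[1]='x', s[2]='j', s[3]='s', s[4]='t', s[5]='m', s[6]='o' (vowel), s[7]='f', s[8]='d', s[9]='u' (vowel), s[10]='z', s[11]='d'
Vowels found: 2
Result: 2


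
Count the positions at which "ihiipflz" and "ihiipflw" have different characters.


String 1: 'ihiipflz'
String 2: 'ihiipflw'
Compare each position: pos 0: 'i'=='i', pos 1: 'h'=='h', pos 2: 'i'=='i', pos 3: 'i'=='i', pos 4: 'p'=='p', pos 5: 'f'=='f', pos 6: 'l'=='l', pos 7: 'z'!='w'
Differing positions: 1
Hamming distance: 1


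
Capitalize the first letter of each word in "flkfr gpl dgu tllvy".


Input string: 'flkfr gpl dgu tllvy'
Operation: capitalize first letter of each word
Word transformations: 'flkfr'->'Flkfr', 'gpl'->'Gpl', 'dgu'->'Dgu', 'tllvy'->'Tllvy'
Result: Flkfr Gpl Dgu Tllvy


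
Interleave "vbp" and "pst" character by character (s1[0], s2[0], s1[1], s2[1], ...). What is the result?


String 1: 'vbp'
String 2: 'pst'
Operation: alternate characters
Pairs: 'v'+'p', 'b'+'s', 'p'+'t'
Result: vpbspt


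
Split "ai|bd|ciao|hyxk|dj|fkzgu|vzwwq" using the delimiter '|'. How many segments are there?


Input string: 'ai|bd|ciao|hyxk|dj|fkzgu|vzwwq'
Delimiter: '|'
Split result: 'ai', 'bd', 'ciao', 'hyxk', 'dj', 'fkzgu', 'vzwwq'
Number of parts: 7


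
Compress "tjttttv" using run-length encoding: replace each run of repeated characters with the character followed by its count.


Input: 'tjttttv'
Operation: identify consecutive runs
Runs: 't' -> t1, 'j' -> j1, 'tttt' -> t4, 'v' -> v1
Encoded: t1j1t4v1


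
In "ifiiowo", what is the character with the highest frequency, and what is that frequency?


Input: 'ifiiowo'
Operation: tally each character
Counts: 'f':1, 'i':3, 'o':2, 'w':1
Maximum: 'i' appears 3 times


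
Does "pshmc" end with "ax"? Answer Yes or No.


Input string: 'pshmc'
Suffix to check: 'ax'
Last 2 characters of input: 'mc'
Match: False
Result: No


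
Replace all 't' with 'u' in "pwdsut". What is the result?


Input string: 'pwdsut'
Operation: replace 't' with 'u'
Positions of 't': 5
After replacement: pwdsuu


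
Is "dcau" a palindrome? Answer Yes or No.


Input string: 'dcau'
Reversed: 'uacd'
Compare pairs: s[0]='d' vs s[3]='u' (mismatch), s[1]='c' vs s[2]='a' (mismatch)
Palindrome: No


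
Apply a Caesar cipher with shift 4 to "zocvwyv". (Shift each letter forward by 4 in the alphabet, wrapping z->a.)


Input: 'zocvwyv', shift = 4
Operation: for each letter, (position + 4) mod 26
Mapping: 'z'(25+4=29, 29 mod 26=3)->'d', 'o'(14+4=18)->'s', 'c'(2+4=6)->'g', 'v'(21+4=25)->'z', 'w'(22+4=26, 26 mod 26=0)->'a', 'y'(24+4=28, 28 mod 26=2)->'c', 'v'(21+4=25)->'z'
Result: dsgzacz


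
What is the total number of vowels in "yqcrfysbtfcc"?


Input string: 'yqcrfysbtfcc'
Operation: count vowels (a, e, i, o, u)
Scan: s[0]='y', s[1]='q', s[2]='c', s[3]='r', s[4]='f', s[5]='y', s[6]='s', s[7]='b', s[8]='t', s[9]='f', s[10]='c', s[11]='c'
Vowels found: 0
Result: 0


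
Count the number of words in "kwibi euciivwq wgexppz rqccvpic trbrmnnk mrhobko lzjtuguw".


Input string: 'kwibi euciivwq wgexppz rqccvpic trbrmnnk mrhobko lzjtuguw'
Operation: split by spaces
Words found: 'kwibi', 'euciivwq', 'wgexppz', 'rqccvpic', 'trbrmnnk', 'mrhobko', 'lzjtuguw'
Word count: 7


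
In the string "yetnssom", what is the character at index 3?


Input string: 'yetnssom'
Operation: get character at index 3
Index mapping: s[0]='y', s[1]='e', s[2]='t', s[3]='n'
Result: 'n'


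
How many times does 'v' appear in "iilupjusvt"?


Input string: 'iilupjusvt'
Target character: 'v'
Scan each position: s[8]='v'
Matches found at indices: 8
Total: 1


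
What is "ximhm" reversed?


Input string: 'ximhm'
Operation: reverse character order
Original order: 'x' -> 'i' -> 'm' -> 'h' -> 'm'
Reversed order: 'm' -> 'h' -> 'm' -> 'i' -> 'x'
Result: mhmix


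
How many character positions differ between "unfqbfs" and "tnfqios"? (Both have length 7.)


String 1: 'unfqbfs'
String 2: 'tnfqios'
Compare each position: pos 0: 'u'!='t', pos 1: 'n'=='n', pos 2: 'f'=='f', pos 3: 'q'=='q', pos 4: 'b'!='i', pos 5: 'f'!='o', pos 6: 's'=='s'
Differing positions: 3
Hamming distance: 3


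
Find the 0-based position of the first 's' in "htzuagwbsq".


Input string: 'htzuagwbsq'
Target: 's'
Scanning left to right: s[0]='h', s[1]='t', s[2]='z', s[3]='u', s[4]='a', s[5]='g', s[6]='w', s[7]='b', s[8]='s'
First match at index: 8


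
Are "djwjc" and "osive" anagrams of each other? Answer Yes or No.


String 1: 'djwjc' -> sorted: 'cdjjw'
String 2: 'osive' -> sorted: 'eiosv'
Compare sorted forms: 'cdjjw' != 'eiosv'
Anagram: No


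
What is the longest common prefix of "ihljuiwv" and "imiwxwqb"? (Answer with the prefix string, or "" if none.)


String 1: 'ihljuiwv'
String 2: 'imiwxwqb'
Compare position by position:
pos 0: 'i' vs 'i' match
pos 1: 'h' vs 'm' differ -> stop
Longest common prefix: "i" (length 1)


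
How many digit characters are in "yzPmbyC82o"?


Input string: 'yzPmbyC82o'
Operation: count digit characters (0-9)
Scan: 'y', 'z', 'P', 'm', 'b', 'y', 'C', '8'(digit), '2'(digit), 'o'
Digits found: 2
Result: 2


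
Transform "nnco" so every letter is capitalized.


Input string: 'nnco'
Operation: convert each letter to uppercase
Mapping: 'n'->'N', 'n'->'N', 'c'->'C', 'o'->'O'
Result: NNCO


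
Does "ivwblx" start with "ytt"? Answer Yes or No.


Input string: 'ivwblx'
Prefix to check: 'ytt'
First 3 characters of input: 'ivw'
Match: False
Result: No


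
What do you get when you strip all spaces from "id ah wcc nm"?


Input string: 'id ah wcc nm'
Operation: remove all spaces
Words: 'id', 'ah', 'wcc', 'nm'
Join without spaces: idahwccnm


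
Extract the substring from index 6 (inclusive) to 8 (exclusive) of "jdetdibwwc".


Input string: 'jdetdibwwc'
Operation: slice [6:8]
Extract characters: s[6]='b', s[7]='w'
Result: bw


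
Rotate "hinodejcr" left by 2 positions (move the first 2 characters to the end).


Input: 'hinodejcr', shift = 2
Operation: split at index 2 and swap parts
Front part s[0:2] = 'hi'
Back part s[2:] = 'nodejcr'
Rotated = back + front = 'nodejcr' + 'hi'
Result: nodejcrhi


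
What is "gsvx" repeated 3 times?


Input string: 'gsvx'
Operation: repeat 3 times
Concatenation: 'gsvx' + 'gsvx' + 'gsvx'
Result: gsvxgsvxgsvx


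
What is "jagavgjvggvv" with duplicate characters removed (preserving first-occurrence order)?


Input: 'jagavgjvggvv'
Operation: keep first occurrence of each character
Scan: s[0]='j' new -> keep; s[1]='a' new -> keep; s[2]='g' new -> keep; s[3]='a' seen -> skip; s[4]='v' new -> keep; s[5]='g' seen -> skip; s[6]='j' seen -> skip; s[7]='v' seen -> skip; s[8]='g' seen -> skip; s[9]='g' seen -> skip; s[10]='v' seen -> skip; s[11]='v' seen -> skip
Result: jagv


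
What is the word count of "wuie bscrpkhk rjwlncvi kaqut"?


Input string: 'wuie bscrpkhk rjwlncvi kaqut'
Operation: split by spaces
Words found: 'wuie', 'bscrpkhk', 'rjwlncvi', 'kaqut'
Word count: 4


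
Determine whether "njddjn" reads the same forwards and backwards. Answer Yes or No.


Input string: 'njddjn'
Reversed: 'njddjn'
Compare pairs: s[0]='n' vs s[5]='n' (match), s[1]='j' vs s[4]='j' (match), s[2]='d' vs s[3]='d' (match)
Palindrome: Yes


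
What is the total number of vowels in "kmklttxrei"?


Input string: 'kmklttxrei'
Operation: count vowels (a, e, i, o, u)
Scan: s[0]='k', s[1]='m', s[2]='k', s[3]='l', s[4]='t', s[5]='t', s[6]='x', s[7]='r', s[8]='e' (vowel), s[9]='i' (vowel)
Vowels found: 2
Result: 2


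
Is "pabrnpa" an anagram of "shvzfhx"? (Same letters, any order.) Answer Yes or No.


String 1: 'shvzfhx' -> sorted: 'fhhsvxz'
String 2: 'pabrnpa' -> sorted: 'aabnppr'
Compare sorted forms: 'fhhsvxz' != 'aabnppr'
Anagram: No


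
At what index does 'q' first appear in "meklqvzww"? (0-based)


Input string: 'meklqvzww'
Target: 'q'
Scanning left to right: s[0]='m', s[1]='e', s[2]='k', s[3]='l', s[4]='q'
First match at index: 4


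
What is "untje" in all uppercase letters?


Input string: 'untje'
Operation: convert each letter to uppercase
Mapping: 'u'->'U', 'n'->'N', 't'->'T', 'j'->'J', 'e'->'E'
Result: UNTJE


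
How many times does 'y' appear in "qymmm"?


Input string: 'qymmm'
Target character: 'y'
Scan each position: s[1]='y'
Matches found at indices: 1
Total: 1


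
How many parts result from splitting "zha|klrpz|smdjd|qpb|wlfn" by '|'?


Input string: 'zha|klrpz|smdjd|qpb|wlfn'
Delimiter: '|'
Split result: 'zha', 'klrpz', 'smdjd', 'qpb', 'wlfn'
Number of parts: 5


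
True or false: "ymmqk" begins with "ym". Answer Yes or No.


Input string: 'ymmqk'
Prefix to check: 'ym'
First 2 characters of input: 'ym'
Match: True
Result: Yes


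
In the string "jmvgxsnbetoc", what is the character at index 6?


Input string: 'jmvgxsnbetoc'
Operation: get character at index 6
Index mapping: s[0]='j', s[1]='m', s[2]='v', s[3]='g', s[4]='x', s[5]='s', s[6]='n'
Result: 'n'


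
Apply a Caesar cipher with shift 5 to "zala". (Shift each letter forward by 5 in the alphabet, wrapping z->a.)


Input: 'zala', shift = 5
Operation: for each letter, (position + 5) mod 26
Mapping: 'z'(25+5=30, 30 mod 26=4)->'e', 'a'(0+5=5)->'f', 'l'(11+5=16)->'q', 'a'(0+5=5)->'f'
Result: efqf


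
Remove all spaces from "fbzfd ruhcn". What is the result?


Input string: 'fbzfd ruhcn'
Operation: remove all spaces
Words: 'fbzfd', 'ruhcn'
Join without spaces: fbzfdruhcn


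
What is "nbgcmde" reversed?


Input string: 'nbgcmde'
Operation: reverse character order
Original order: 'n' -> 'b' -> 'g' -> 'c' -> 'm' -> 'd' -> 'e'
Reversed order: 'e' -> 'd' -> 'm' -> 'c' -> 'g' -> 'b' -> 'n'
Result: edmcgbn


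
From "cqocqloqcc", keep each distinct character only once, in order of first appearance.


Input: 'cqocqloqcc'
Operation: keep first occurrence of each character
Scan: s[0]='c' new -> keep; s[1]='q' new -> keep; s[2]='o' new -> keep; s[3]='c' seen -> skip; s[4]='q' seen -> skip; s[5]='l' new -> keep; s[6]='o' seen -> skip; s[7]='q' seen -> skip; s[8]='c' seen -> skip; s[9]='c' seen -> skip
Result: cqol


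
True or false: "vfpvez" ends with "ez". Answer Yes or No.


Input string: 'vfpvez'
Suffix to check: 'ez'
Last 2 characters of input: 'ez'
Match: True
Result: Yes


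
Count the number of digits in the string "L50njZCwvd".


Input string: 'L50njZCwvd'
Operation: count digit characters (0-9)
Scan: 'L', '5'(digit), '0'(digit), 'n', 'j', 'Z', 'C', 'w', 'v', 'd'
Digits found: 2
Result: 2


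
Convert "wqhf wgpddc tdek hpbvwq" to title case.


Input string: 'wqhf wgpddc tdek hpbvwq'
Operation: capitalize first letter of each word
Word transformations: 'wqhf'->'Wqhf', 'wgpddc'->'Wgpddc', 'tdek'->'Tdek', 'hpbvwq'->'Hpbvwq'
Result: Wqhf Wgpddc Tdek Hpbvwq


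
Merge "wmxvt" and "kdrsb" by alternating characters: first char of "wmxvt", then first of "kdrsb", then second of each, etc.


String 1: 'wmxvt'
String 2: 'kdrsb'
Operation: alternate characters
Pairs: 'w'+'k', 'm'+'d', 'x'+'r', 'v'+'s', 't'+'b'
Result: wkmdxrvstb


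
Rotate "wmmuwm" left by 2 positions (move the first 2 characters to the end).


Input: 'wmmuwm', shift = 2
Operation: split at index 2 and swap parts
Front part s[0:2] = 'wm'
Back part s[2:] = 'muwm'
Rotated = back + front = 'muwm' + 'wm'
Result: muwmwm


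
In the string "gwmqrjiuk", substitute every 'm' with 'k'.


Input string: 'gwmqrjiuk'
Operation: replace 'm' with 'k'
Positions of 'm': 2
After replacement: gwkqrjiuk


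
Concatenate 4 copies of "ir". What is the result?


Input string: 'ir'
Operation: repeat 4 times
Concatenation: 'ir' + 'ir' + 'ir' + 'ir'
Result: iriririr


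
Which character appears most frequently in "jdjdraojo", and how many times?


Input: 'jdjdraojo'
Operation: tally each character
Counts: 'a':1, 'd':2, 'j':3, 'o':2, 'r':1
Maximum: 'j' appears 3 times


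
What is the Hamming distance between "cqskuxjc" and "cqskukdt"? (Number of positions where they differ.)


String 1: 'cqskuxjc'
String 2: 'cqskukdt'
Compare each position: pos 0: 'c'=='c', pos 1: 'q'=='q', pos 2: 's'=='s', pos 3: 'k'=='k', pos 4: 'u'=='u', pos 5: 'x'!='k', pos 6: 'j'!='d', pos 7: 'c'!='t'
Differing positions: 3
Hamming distance: 3


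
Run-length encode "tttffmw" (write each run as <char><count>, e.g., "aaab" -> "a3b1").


Input: 'tttffmw'
Operation: identify consecutive runs
Runs: 'ttt' -> t3, 'ff' -> f2, 'm' -> m1, 'w' -> w1
Encoded: t3f2m1w1


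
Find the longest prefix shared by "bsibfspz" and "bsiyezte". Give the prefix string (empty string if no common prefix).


String 1: 'bsibfspz'
String 2: 'bsiyezte'
Compare position by position:
pos 0: 'b' vs 'b' match
pos 1: 's' vs 's' match
pos 2: 'i' vs 'i' match
pos 3: 'b' vs 'y' differ -> stop
Longest common prefix: "bsi" (length 3)


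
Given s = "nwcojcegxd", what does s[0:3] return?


Input string: 'nwcojcegxd'
Operation: slice [0:3]
Extract characters: s[0]='n', s[1]='w', s[2]='c'
Result: nwc


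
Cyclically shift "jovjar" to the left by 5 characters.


Input: 'jovjar', shift = 5
Operation: split at index 5 and swap parts
Front part s[0:5] = 'jovja'
Back part s[5:] = 'r'
Rotated = back + front = 'r' + 'jovja'
Result: rjovja


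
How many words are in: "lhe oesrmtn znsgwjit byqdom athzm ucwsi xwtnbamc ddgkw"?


Input string: 'lhe oesrmtn znsgwjit byqdom athzm ucwsi xwtnbamc ddgkw'
Operation: split by spaces
Words found: 'lhe', 'oesrmtn', 'znsgwjit', 'byqdom', 'athzm', 'ucwsi', 'xwtnbamc', 'ddgkw'
Word count: 8


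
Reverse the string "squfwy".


Input string: 'squfwy'
Operation: reverse character order
Original order: 's' -> 'q' -> 'u' -> 'f' -> 'w' -> 'y'
Reversed order: 'y' -> 'w' -> 'f' -> 'u' -> 'q' -> 's'
Result: ywfuqs


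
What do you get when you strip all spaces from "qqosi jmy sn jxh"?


Input string: 'qqosi jmy sn jxh'
Operation: remove all spaces
Words: 'qqosi', 'jmy', 'sn', 'jxh'
Join without spaces: qqosijmysnjxh


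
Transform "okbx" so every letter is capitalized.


Input string: 'okbx'
Operation: convert each letter to uppercase
Mapping: 'o'->'O', 'k'->'K', 'b'->'B', 'x'->'X'
Result: OKBX


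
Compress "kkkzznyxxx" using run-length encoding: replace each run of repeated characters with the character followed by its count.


Input: 'kkkzznyxxx'
Operation: identify consecutive runs
Runs: 'kkk' -> k3, 'zz' -> z2, 'n' -> n1, 'y' -> y1, 'xxx' -> x3
Encoded: k3z2n1y1x3


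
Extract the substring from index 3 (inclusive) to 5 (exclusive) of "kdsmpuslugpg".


Input string: 'kdsmpuslugpg'
Operation: slice [3:5]
Extract characters: s[3]='m', s[4]='p'
Result: mp


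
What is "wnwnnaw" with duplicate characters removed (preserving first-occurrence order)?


Input: 'wnwnnaw'
Operation: keep first occurrence of each character
Scan: s[0]='w' new -> keep; s[1]='n' new -> keep; s[2]='w' seen -> skip; s[3]='n' seen -> skip; s[4]='n' seen -> skip; s[5]='a' new -> keep; s[6]='w' seen -> skip
Result: wna


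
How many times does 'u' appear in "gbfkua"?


Input string: 'gbfkua'
Target character: 'u'
Scan each position: s[4]='u'
Matches found at indices: 4
Total: 1


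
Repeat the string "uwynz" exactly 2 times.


Input string: 'uwynz'
Operation: repeat 2 times
Concatenation: 'uwynz' + 'uwynz'
Result: uwynzuwynz


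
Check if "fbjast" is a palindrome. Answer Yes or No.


Input string: 'fbjast'
Reversed: 'tsajbf'
Compare pairs: s[0]='f' vs s[5]='t' (mismatch), s[1]='b' vs s[4]='s' (mismatch), s[2]='j' vs s[3]='a' (mismatch)
Palindrome: No


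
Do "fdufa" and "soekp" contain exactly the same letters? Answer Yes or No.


String 1: 'fdufa' -> sorted: 'adffu'
String 2: 'soekp' -> sorted: 'ekops'
Compare sorted forms: 'adffu' != 'ekops'
Anagram: No


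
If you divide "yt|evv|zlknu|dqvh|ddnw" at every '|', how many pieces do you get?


Input string: 'yt|evv|zlknu|dqvh|ddnw'
Delimiter: '|'
Split result: 'yt', 'evv', 'zlknu', 'dqvh', 'ddnw'
Number of parts: 5


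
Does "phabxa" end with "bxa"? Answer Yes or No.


Input string: 'phabxa'
Suffix to check: 'bxa'
Last 3 characters of input: 'bxa'
Match: True
Result: Yes


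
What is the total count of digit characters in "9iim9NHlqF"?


Input string: '9iim9NHlqF'
Operation: count digit characters (0-9)
Scan: '9'(digit), 'i', 'i', 'm', '9'(digit), 'N', 'H', 'l', 'q', 'F'
Digits found: 2
Result: 2


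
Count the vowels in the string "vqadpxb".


Input string: 'vqadpxb'
Operation: count vowels (a, e, i, o, u)
Scan: s[0]='v', s[1]='q', s[2]='a' (vowel), s[3]='d', s[4]='p', s[5]='x', s[6]='b'
Vowels found: 1
Result: 1


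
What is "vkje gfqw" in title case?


Input string: 'vkje gfqw'
Operation: capitalize first letter of each word
Word transformations: 'vkje'->'Vkje', 'gfqw'->'Gfqw'
Result: Vkje Gfqw


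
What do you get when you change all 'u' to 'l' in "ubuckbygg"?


Input string: 'ubuckbygg'
Operation: replace 'u' with 'l'
Positions of 'u': 0, 2
After replacement: lblckbygg


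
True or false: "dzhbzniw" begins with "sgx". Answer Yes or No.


Input string: 'dzhbzniw'
Prefix to check: 'sgx'
First 3 characters of input: 'dzh'
Match: False
Result: No


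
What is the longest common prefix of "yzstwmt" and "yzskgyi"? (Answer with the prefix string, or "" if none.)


String 1: 'yzstwmt'
String 2: 'yzskgyi'
Compare position by position:
pos 0: 'y' vs 'y' match
pos 1: 'z' vs 'z' match
pos 2: 's' vs 's' match
pos 3: 't' vs 'k' differ -> stop
Longest common prefix: "yzs" (length 3)


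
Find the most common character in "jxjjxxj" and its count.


Input: 'jxjjxxj'
Operation: tally each character
Counts: 'j':4, 'x':3
Maximum: 'j' appears 4 times


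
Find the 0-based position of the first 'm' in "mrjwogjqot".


Input string: 'mrjwogjqot'
Target: 'm'
Scanning left to right: s[0]='m'
First match at index: 0


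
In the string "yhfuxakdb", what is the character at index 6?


Input string: 'yhfuxakdb'
Operation: get character at index 6
Index mapping: s[0]='y', s[1]='h', s[2]='f', s[3]='u', s[4]='x', s[5]='a', s[6]='k'
Result: 'k'


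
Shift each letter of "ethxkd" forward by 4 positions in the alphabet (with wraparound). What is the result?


Input: 'ethxkd', shift = 4
Operation: for each letter, (position + 4) mod 26
Mapping: 'e'(4+4=8)->'i', 't'(19+4=23)->'x', 'h'(7+4=11)->'l', 'x'(23+4=27, 27 mod 26=1)->'b', 'k'(10+4=14)->'o', 'd'(3+4=7)->'h'
Result: ixlboh


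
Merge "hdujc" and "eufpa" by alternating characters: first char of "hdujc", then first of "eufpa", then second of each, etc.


String 1: 'hdujc'
String 2: 'eufpa'
Operation: alternate characters
Pairs: 'h'+'e', 'd'+'u', 'u'+'f', 'j'+'p', 'c'+'a'
Result: heduufjpca


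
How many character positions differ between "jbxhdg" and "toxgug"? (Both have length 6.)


String 1: 'jbxhdg'
String 2: 'toxgug'
Compare each position: pos 0: 'j'!='t', pos 1: 'b'!='o', pos 2: 'x'=='x', pos 3: 'h'!='g', pos 4: 'd'!='u', pos 5: 'g'=='g'
Differing positions: 4
Hamming distance: 4


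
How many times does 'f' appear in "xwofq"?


Input string: 'xwofq'
Target character: 'f'
Scan each position: s[3]='f'
Matches found at indices: 3
Total: 1


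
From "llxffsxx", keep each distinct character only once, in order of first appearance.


Input: 'llxffsxx'
Operation: keep first occurrence of each character
Scan: s[0]='l' new -> keep; s[1]='l' seen -> skip; s[2]='x' new -> keep; s[3]='f' new -> keep; s[4]='f' seen -> skip; s[5]='s' new -> keep; s[6]='x' seen -> skip; s[7]='x' seen -> skip
Result: lxfs


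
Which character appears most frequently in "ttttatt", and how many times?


Input: 'ttttatt'
Operation: tally each character
Counts: 'a':1, 't':6
Maximum: 't' appears 6 times


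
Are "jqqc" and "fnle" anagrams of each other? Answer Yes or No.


String 1: 'jqqc' -> sorted: 'cjqq'
String 2: 'fnle' -> sorted: 'efln'
Compare sorted forms: 'cjqq' != 'efln'
Anagram: No


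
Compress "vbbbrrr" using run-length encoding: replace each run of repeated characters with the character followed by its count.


Input: 'vbbbrrr'
Operation: identify consecutive runs
Runs: 'v' -> v1, 'bbb' -> b3, 'rrr' -> r3
Encoded: v1b3r3


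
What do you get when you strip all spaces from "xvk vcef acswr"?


Input string: 'xvk vcef acswr'
Operation: remove all spaces
Words: 'xvk', 'vcef', 'acswr'
Join without spaces: xvkvcefacswr


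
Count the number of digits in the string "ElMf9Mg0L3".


Input string: 'ElMf9Mg0L3'
Operation: count digit characters (0-9)
Scan: 'E', 'l', 'M', 'f', '9'(digit), 'M', 'g', '0'(digit), 'L', '3'(digit)
Digits found: 3
Result: 3


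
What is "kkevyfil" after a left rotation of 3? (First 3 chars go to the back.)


Input: 'kkevyfil', shift = 3
Operation: split at index 3 and swap parts
Front part s[0:3] = 'kke'
Back part s[3:] = 'vyfil'
Rotated = back + front = 'vyfil' + 'kke'
Result: vyfilkke


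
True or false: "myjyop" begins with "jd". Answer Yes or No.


Input string: 'myjyop'
Prefix to check: 'jd'
First 2 characters of input: 'my'
Match: False
Result: No


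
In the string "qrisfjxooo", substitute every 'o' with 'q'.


Input string: 'qrisfjxooo'
Operation: replace 'o' with 'q'
Positions of 'o': 7, 8, 9
After replacement: qrisfjxqqq


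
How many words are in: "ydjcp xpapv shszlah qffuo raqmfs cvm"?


Input string: 'ydjcp xpapv shszlah qffuo raqmfs cvm'
Operation: split by spaces
Words found: 'ydjcp', 'xpapv', 'shszlah', 'qffuo', 'raqmfs', 'cvm'
Word count: 6


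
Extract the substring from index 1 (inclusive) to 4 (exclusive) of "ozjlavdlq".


Input string: 'ozjlavdlq'
Operation: slice [1:4]
Extract characters: s[1]='z', s[2]='j', s[3]='l'
Result: zjl


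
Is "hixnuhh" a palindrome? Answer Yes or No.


Input string: 'hixnuhh'
Reversed: 'hhunxih'
Compare pairs: s[0]='h' vs s[6]='h' (match), s[1]='i' vs s[5]='h' (mismatch), s[2]='x' vs s[4]='u' (mismatch)
Palindrome: No


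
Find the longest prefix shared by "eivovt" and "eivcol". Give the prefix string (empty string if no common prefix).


String 1: 'eivovt'
String 2: 'eivcol'
Compare position by position:
pos 0: 'e' vs 'e' match
pos 1: 'i' vs 'i' match
pos 2: 'v' vs 'v' match
pos 3: 'o' vs 'c' differ -> stop
Longest common prefix: "eiv" (length 3)


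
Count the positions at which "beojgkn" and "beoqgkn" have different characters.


String 1: 'beojgkn'
String 2: 'beoqgkn'
Compare each position: pos 0: 'b'=='b', pos 1: 'e'=='e', pos 2: 'o'=='o', pos 3: 'j'!='q', pos 4: 'g'=='g', pos 5: 'k'=='k', pos 6: 'n'=='n'
Differing positions: 1
Hamming distance: 1


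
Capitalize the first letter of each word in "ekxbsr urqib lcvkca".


Input string: 'ekxbsr urqib lcvkca'
Operation: capitalize first letter of each word
Word transformations: 'ekxbsr'->'Ekxbsr', 'urqib'->'Urqib', 'lcvkca'->'Lcvkca'
Result: Ekxbsr Urqib Lcvkca


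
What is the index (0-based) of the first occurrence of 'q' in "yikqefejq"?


Input string: 'yikqefejq'
Target: 'q'
Scanning left to right: s[0]='y', s[1]='i', s[2]='k', s[3]='q'
First match at index: 3


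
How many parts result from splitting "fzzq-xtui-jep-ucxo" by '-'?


Input string: 'fzzq-xtui-jep-ucxo'
Delimiter: '-'
Split result: 'fzzq', 'xtui', 'jep', 'ucxo'
Number of parts: 4


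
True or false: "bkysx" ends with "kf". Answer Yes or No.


Input string: 'bkysx'
Suffix to check: 'kf'
Last 2 characters of input: 'sx'
Match: False
Result: No


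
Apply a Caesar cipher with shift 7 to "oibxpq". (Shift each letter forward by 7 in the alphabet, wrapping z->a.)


Input: 'oibxpq', shift = 7
Operation: for each letter, (position + 7) mod 26
Mapping: 'o'(14+7=21)->'v', 'i'(8+7=15)->'p', 'b'(1+7=8)->'i', 'x'(23+7=30, 30 mod 26=4)->'e', 'p'(15+7=22)->'w', 'q'(16+7=23)->'x'
Result: vpiewx


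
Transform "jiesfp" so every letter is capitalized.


Input string: 'jiesfp'
Operation: convert each letter to uppercase
Mapping: 'j'->'J', 'i'->'I', 'e'->'E', 's'->'S', 'f'->'F', 'p'->'P'
Result: JIESFP


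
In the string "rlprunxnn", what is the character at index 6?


Input string: 'rlprunxnn'
Operation: get character at index 6
Index mapping: s[0]='r', s[1]='l', s[2]='p', s[3]='r', s[4]='u', s[5]='n', s[6]='x'
Result: 'x'


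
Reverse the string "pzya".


Input string: 'pzya'
Operation: reverse character order
Original order: 'p' -> 'z' -> 'y' -> 'a'
Reversed order: 'a' -> 'y' -> 'z' -> 'p'
Result: ayzp
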